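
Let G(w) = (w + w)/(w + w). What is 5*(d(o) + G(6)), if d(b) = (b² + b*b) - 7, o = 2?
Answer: 10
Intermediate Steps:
d(b) = -7 + 2*b² (d(b) = (b² + b²) - 7 = 2*b² - 7 = -7 + 2*b²)
G(w) = 1 (G(w) = (2*w)/((2*w)) = (2*w)*(1/(2*w)) = 1)
5*(d(o) + G(6)) = 5*((-7 + 2*2²) + 1) = 5*((-7 + 2*4) + 1) = 5*((-7 + 8) + 1) = 5*(1 + 1) = 5*2 = 10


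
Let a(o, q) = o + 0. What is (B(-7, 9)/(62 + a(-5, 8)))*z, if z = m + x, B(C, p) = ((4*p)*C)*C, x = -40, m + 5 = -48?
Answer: -54684/19 ≈ -2878.1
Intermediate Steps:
m = -53 (m = -5 - 48 = -53)
a(o, q) = o
B(C, p) = 4*p*C**2 (B(C, p) = (4*C*p)*C = 4*p*C**2)
z = -93 (z = -53 - 40 = -93)
(B(-7, 9)/(62 + a(-5, 8)))*z = ((4*9*(-7)**2)/(62 - 5))*(-93) = ((4*9*49)/57)*(-93) = ((1/57)*1764)*(-93) = (588/19)*(-93) = -54684/19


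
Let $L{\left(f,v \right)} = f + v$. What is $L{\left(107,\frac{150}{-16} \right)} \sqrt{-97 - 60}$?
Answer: $\frac{781 i \sqrt{157}}{8} \approx 1223.2 i$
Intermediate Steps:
$L{\left(107,\frac{150}{-16} \right)} \sqrt{-97 - 60} = \left(107 + \frac{150}{-16}\right) \sqrt{-97 - 60} = \left(107 + 150 \left(- \frac{1}{16}\right)\right) \sqrt{-157} = \left(107 - \frac{75}{8}\right) i \sqrt{157} = \frac{781 i \sqrt{157}}{8}$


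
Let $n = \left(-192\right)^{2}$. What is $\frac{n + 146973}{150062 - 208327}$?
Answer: $- \frac{183837}{58265} \approx -3.1552$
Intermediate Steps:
$n = 36864$
$\frac{n + 146973}{150062 - 208327} = \frac{36864 + 146973}{150062 - 208327} = \frac{183837}{-58265} = 183837 \left(- \frac{1}{58265}\right) = - \frac{183837}{58265}$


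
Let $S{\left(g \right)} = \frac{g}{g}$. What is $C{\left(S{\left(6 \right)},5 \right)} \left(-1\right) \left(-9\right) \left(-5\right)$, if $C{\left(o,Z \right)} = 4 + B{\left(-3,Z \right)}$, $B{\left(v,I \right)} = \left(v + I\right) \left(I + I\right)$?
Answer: $-1080$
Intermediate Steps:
$S{\left(g \right)} = 1$
$B{\left(v,I \right)} = 2 I \left(I + v\right)$ ($B{\left(v,I \right)} = \left(I + v\right) 2 I = 2 I \left(I + v\right)$)
$C{\left(o,Z \right)} = 4 + 2 Z \left(-3 + Z\right)$ ($C{\left(o,Z \right)} = 4 + 2 Z \left(Z - 3\right) = 4 + 2 Z \left(-3 + Z\right)$)
$C{\left(S{\left(6 \right)},5 \right)} \left(-1\right) \left(-9\right) \left(-5\right) = \left(4 + 2 \cdot 5 \left(-3 + 5\right)\right) \left(-1\right) \left(-9\right) \left(-5\right) = \left(4 + 2 \cdot 5 \cdot 2\right) \left(-1\right) \left(-9\right) \left(-5\right) = \left(4 + 20\right) \left(-1\right) \left(-9\right) \left(-5\right) = 24 \left(-1\right) \left(-9\right) \left(-5\right) = \left(-24\right) \left(-9\right) \left(-5\right) = 216 \left(-5\right) = -1080$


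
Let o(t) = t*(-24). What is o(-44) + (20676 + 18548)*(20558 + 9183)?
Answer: 1166562040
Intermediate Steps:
o(t) = -24*t
o(-44) + (20676 + 18548)*(20558 + 9183) = -24*(-44) + (20676 + 18548)*(20558 + 9183) = 1056 + 39224*29741 = 1056 + 1166560984 = 1166562040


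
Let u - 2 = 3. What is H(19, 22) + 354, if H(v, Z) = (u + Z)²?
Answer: 1083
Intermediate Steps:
u = 5 (u = 2 + 3 = 5)
H(v, Z) = (5 + Z)²
H(19, 22) + 354 = (5 + 22)² + 354 = 27² + 354 = 729 + 354 = 1083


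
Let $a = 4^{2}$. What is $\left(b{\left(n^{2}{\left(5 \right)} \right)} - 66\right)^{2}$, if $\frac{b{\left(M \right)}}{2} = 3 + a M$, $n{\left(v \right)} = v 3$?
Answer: $50979600$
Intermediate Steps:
$n{\left(v \right)} = 3 v$
$a = 16$
$b{\left(M \right)} = 6 + 32 M$ ($b{\left(M \right)} = 2 \left(3 + 16 M\right) = 6 + 32 M$)
$\left(b{\left(n^{2}{\left(5 \right)} \right)} - 66\right)^{2} = \left(\left(6 + 32 \left(3 \cdot 5\right)^{2}\right) - 66\right)^{2} = \left(\left(6 + 32 \cdot 15^{2}\right) - 66\right)^{2} = \left(\left(6 + 32 \cdot 225\right) - 66\right)^{2} = \left(\left(6 + 7200\right) - 66\right)^{2} = \left(7206 - 66\right)^{2} = 7140^{2} = 50979600$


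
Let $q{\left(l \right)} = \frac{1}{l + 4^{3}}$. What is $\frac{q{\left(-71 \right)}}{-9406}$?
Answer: $\frac{1}{65842} \approx 1.5188 \cdot 10^{-5}$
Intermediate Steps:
$q{\left(l \right)} = \frac{1}{64 + l}$ ($q{\left(l \right)} = \frac{1}{l + 64} = \frac{1}{64 + l}$)
$\frac{q{\left(-71 \right)}}{-9406} = \frac{1}{\left(64 - 71\right) \left(-9406\right)} = \frac{1}{-7} \left(- \frac{1}{9406}\right) = \left(- \frac{1}{7}\right) \left(- \frac{1}{9406}\right) = \frac{1}{65842}$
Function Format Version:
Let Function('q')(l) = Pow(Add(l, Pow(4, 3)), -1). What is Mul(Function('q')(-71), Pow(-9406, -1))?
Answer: Rational(1, 65842) ≈ 1.5188e-5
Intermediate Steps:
Function('q')(l) = Pow(Add(64, l), -1) (Function('q')(l) = Pow(Add(l, 64), -1) = Pow(Add(64, l), -1))
Mul(Function('q')(-71), Pow(-9406, -1)) = Mul(Pow(Add(64, -71), -1), Pow(-9406, -1)) = Mul(Pow(-7, -1), Rational(-1, 9406)) = Mul(Rational(-1, 7), Rational(-1, 9406)) = Rational(1, 65842)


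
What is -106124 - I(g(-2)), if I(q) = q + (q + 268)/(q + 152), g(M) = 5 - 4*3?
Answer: -530594/5 ≈ -1.0612e+5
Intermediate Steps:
g(M) = -7 (g(M) = 5 - 12 = -7)
I(q) = q + (268 + q)/(152 + q)
-106124 - I(g(-2)) = -106124 - (268 + (-7)² + 153*(-7))/(152 - 7) = -106124 - (268 + 49 - 1071)/145 = -106124 - (-754)/145 = -106124 - 1*(-26/5) = -106124 + 26/5 = -530594/5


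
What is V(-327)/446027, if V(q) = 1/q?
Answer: -1/145850829 ≈ -6.8563e-9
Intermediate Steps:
V(-327)/446027 = 1/(-327*446027) = -1/327*1/446027 = -1/145850829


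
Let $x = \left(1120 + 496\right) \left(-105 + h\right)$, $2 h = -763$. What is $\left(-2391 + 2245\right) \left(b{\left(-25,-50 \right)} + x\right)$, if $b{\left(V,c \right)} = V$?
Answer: $114786514$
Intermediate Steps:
$h = - \frac{763}{2}$ ($h = \frac{1}{2} \left(-763\right) = - \frac{763}{2} \approx -381.5$)
$x = -786184$ ($x = \left(1120 + 496\right) \left(-105 - \frac{763}{2}\right) = 1616 \left(- \frac{973}{2}\right) = -786184$)
$\left(-2391 + 2245\right) \left(b{\left(-25,-50 \right)} + x\right) = \left(-2391 + 2245\right) \left(-25 - 786184\right) = \left(-146\right) \left(-786209\right) = 114786514$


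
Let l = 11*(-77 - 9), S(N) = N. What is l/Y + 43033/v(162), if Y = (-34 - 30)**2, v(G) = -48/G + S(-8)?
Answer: -74364335/14336 ≈ -5187.2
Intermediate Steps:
v(G) = -8 - 48/G (v(G) = -48/G - 8 = -8 - 48/G)
l = -946 (l = 11*(-86) = -946)
Y = 4096 (Y = (-64)**2 = 4096)
l/Y + 43033/v(162) = -946/4096 + 43033/(-8 - 48/162) = -946*1/4096 + 43033/(-8 - 48*1/162) = -473/2048 + 43033/(-8 - 8/27) = -473/2048 + 43033/(-224/27) = -473/2048 + 43033*(-27/224) = -473/2048 - 1161891/224 = -74364335/14336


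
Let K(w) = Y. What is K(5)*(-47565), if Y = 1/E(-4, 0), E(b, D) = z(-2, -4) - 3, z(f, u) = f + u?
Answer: 5285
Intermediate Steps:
E(b, D) = -9 (E(b, D) = (-2 - 4) - 3 = -6 - 3 = -9)
Y = -⅑ (Y = 1/(-9) = -⅑ ≈ -0.11111)
K(w) = -⅑
K(5)*(-47565) = -⅑*(-47565) = 5285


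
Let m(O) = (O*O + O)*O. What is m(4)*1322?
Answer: 105760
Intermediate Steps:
m(O) = O*(O + O²) (m(O) = (O² + O)*O = (O + O²)*O = O*(O + O²))
m(4)*1322 = (4²*(1 + 4))*1322 = (16*5)*1322 = 80*1322 = 105760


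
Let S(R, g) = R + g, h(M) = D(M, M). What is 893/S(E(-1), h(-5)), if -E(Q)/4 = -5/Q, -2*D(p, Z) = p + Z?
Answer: -893/15 ≈ -59.533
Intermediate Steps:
D(p, Z) = -Z/2 - p/2 (D(p, Z) = -(p + Z)/2 = -(Z + p)/2 = -Z/2 - p/2)
h(M) = -M (h(M) = -M/2 - M/2 = -M)
E(Q) = 20/Q (E(Q) = -(-20)/Q = 20/Q)
893/S(E(-1), h(-5)) = 893/(20/(-1) - 1*(-5)) = 893/(20*(-1) + 5) = 893/(-20 + 5) = 893/(-15) = 893*(-1/15) = -893/15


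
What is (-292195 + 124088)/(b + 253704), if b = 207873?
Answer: -168107/461577 ≈ -0.36420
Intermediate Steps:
(-292195 + 124088)/(b + 253704) = (-292195 + 124088)/(207873 + 253704) = -168107/461577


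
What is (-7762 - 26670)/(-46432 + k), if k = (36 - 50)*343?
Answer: 17216/25617 ≈ 0.67205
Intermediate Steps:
k = -4802 (k = -14*343 = -4802)
(-7762 - 26670)/(-46432 + k) = (-7762 - 26670)/(-46432 - 4802) = -34432/(-51234) = -34432*(-1/51234) = 17216/25617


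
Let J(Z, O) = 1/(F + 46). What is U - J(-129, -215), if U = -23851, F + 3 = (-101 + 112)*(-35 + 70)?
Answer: -10208229/428 ≈ -23851.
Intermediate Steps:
F = 382 (F = -3 + (-101 + 112)*(-35 + 70) = -3 + 11*35 = -3 + 385 = 382)
J(Z, O) = 1/428 (J(Z, O) = 1/(382 + 46) = 1/428)
U - J(-129, -215) = -23851 - 1*1/428 = -23851 - 1/428 = -10208229/428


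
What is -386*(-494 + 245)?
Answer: 96114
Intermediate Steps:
-386*(-494 + 245) = -386*(-249) = 96114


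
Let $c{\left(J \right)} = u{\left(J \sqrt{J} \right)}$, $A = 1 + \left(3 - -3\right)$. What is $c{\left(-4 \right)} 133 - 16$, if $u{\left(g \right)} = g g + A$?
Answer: $-7597$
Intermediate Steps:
$A = 7$ ($A = 1 + \left(3 + 3\right) = 1 + 6 = 7$)
$u{\left(g \right)} = 7 + g^{2}$ ($u{\left(g \right)} = g g + 7 = g^{2} + 7 = 7 + g^{2}$)
$c{\left(J \right)} = 7 + J^{3}$ ($c{\left(J \right)} = 7 + \left(J \sqrt{J}\right)^{2} = 7 + \left(J^{\frac{3}{2}}\right)^{2} = 7 + J^{3}$)
$c{\left(-4 \right)} 133 - 16 = \left(7 + \left(-4\right)^{3}\right) 133 - 16 = \left(7 - 64\right) 133 - 16 = \left(-57\right) 133 - 16 = -7581 - 16 = -7597$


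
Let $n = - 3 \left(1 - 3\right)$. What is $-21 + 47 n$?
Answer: $261$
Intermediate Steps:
$n = 6$ ($n = \left(-3\right) \left(-2\right) = 6$)
$-21 + 47 n = -21 + 47 \cdot 6 = -21 + 282 = 261$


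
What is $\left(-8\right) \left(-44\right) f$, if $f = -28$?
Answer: $-9856$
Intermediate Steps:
$\left(-8\right) \left(-44\right) f = \left(-8\right) \left(-44\right) \left(-28\right) = 352 \left(-28\right) = -9856$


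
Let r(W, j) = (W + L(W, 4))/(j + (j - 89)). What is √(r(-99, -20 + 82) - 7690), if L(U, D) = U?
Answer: 34*I*√8155/35 ≈ 87.725*I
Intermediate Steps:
r(W, j) = 2*W/(-89 + 2*j) (r(W, j) = (W + W)/(j + (j - 89)) = (2*W)/(j + (-89 + j)) = (2*W)/(-89 + 2*j) = 2*W/(-89 + 2*j))
√(r(-99, -20 + 82) - 7690) = √(2*(-99)/(-89 + 2*(-20 + 82)) - 7690) = √(2*(-99)/(-89 + 2*62) - 7690) = √(2*(-99)/(-89 + 124) - 7690) = √(2*(-99)/35 - 7690) = √(2*(-99)*(1/35) - 7690) = √(-198/35 - 7690) = √(-269348/35) = 34*I*√8155/35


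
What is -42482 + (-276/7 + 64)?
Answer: -297202/7 ≈ -42457.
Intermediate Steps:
-42482 + (-276/7 + 64) = -42482 + 172/7 = -297202/7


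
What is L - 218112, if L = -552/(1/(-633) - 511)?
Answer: -8818878819/40433 ≈ -2.1811e+5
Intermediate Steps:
L = 43677/40433 (L = -552/(-1/633 - 511) = -552/(-323464/633) = -633/323464*(-552) = 43677/40433 ≈ 1.0802)
L - 218112 = 43677/40433 - 218112 = -8818878819/40433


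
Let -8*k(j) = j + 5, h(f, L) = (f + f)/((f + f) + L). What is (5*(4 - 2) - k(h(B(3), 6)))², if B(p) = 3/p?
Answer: 116281/1024 ≈ 113.56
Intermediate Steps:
h(f, L) = 2*f/(L + 2*f) (h(f, L) = (2*f)/(2*f + L) = (2*f)/(L + 2*f) = 2*f/(L + 2*f))
k(j) = -5/8 - j/8 (k(j) = -(j + 5)/8 = -(5 + j)/8 = -5/8 - j/8)
(5*(4 - 2) - k(h(B(3), 6)))² = (5*(4 - 2) - (-5/8 - 3/3/(4*(6 + 2*(3/3)))))² = (5*2 - (-5/8 - 3*(⅓)/(4*(6 + 2*(3*(⅓))))))² = (10 - (-5/8 - 1/(4*(6 + 2*1))))² = (10 - (-5/8 - 1/(4*(6 + 2))))² = (10 - (-5/8 - 1/(4*8)))² = (10 - (-5/8 - ⅛*¼))² = (10 - (-5/8 - 1/32))² = (10 - 1*(-21/32))² = (10 + 21/32)² = (341/32)² = 116281/1024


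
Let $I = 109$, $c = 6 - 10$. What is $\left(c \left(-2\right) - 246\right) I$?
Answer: $-25942$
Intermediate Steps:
$c = -4$
$\left(c \left(-2\right) - 246\right) I = \left(\left(-4\right) \left(-2\right) - 246\right) 109 = \left(8 - 246\right) 109 = \left(-238\right) 109 = -25942$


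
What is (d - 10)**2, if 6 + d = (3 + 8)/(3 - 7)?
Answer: 5625/16 ≈ 351.56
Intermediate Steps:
d = -35/4 (d = -6 + (3 + 8)/(3 - 7) = -6 + 11/(-4) = -6 + 11*(-1/4) = -6 - 11/4 = -35/4 ≈ -8.7500)
(d - 10)**2 = (-35/4 - 10)**2 = (-75/4)**2 = 5625/16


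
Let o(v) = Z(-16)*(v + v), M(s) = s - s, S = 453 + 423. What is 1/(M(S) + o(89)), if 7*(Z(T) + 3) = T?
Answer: -7/6586 ≈ -0.0010629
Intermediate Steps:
S = 876
Z(T) = -3 + T/7
M(s) = 0
o(v) = -74*v/7 (o(v) = (-3 + (1/7)*(-16))*(v + v) = (-3 - 16/7)*(2*v) = -74*v/7)
1/(M(S) + o(89)) = 1/(0 - 74/7*89) = 1/(0 - 6586/7) = 1/(-6586/7) = -7/6586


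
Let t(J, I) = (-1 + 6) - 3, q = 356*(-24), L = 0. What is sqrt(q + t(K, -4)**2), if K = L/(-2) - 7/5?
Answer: 2*I*sqrt(2135) ≈ 92.412*I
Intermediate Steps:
q = -8544
K = -7/5 (K = 0/(-2) - 7/5 = 0*(-1/2) - 7*1/5 = 0 - 7/5 = -7/5 ≈ -1.4000)
t(J, I) = 2 (t(J, I) = 5 - 3 = 2)
sqrt(q + t(K, -4)**2) = sqrt(-8544 + 2**2) = sqrt(-8544 + 4) = sqrt(-8540) = 2*I*sqrt(2135)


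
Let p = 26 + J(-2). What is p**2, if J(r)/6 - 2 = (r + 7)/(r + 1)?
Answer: 64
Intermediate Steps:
J(r) = 12 + 6*(7 + r)/(1 + r) (J(r) = 12 + 6*((r + 7)/(r + 1)) = 12 + 6*((7 + r)/(1 + r)) = 12 + 6*(7 + r)/(1 + r))
p = 8 (p = 26 + 18*(3 - 2)/(1 - 2) = 26 + 18*1/(-1) = 26 + 18*(-1)*1 = 26 - 18 = 8)
p**2 = 8**2 = 64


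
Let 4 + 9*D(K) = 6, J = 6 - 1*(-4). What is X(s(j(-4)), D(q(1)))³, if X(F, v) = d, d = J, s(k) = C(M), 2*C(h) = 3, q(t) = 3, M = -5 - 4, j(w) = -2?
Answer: 1000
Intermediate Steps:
M = -9
C(h) = 3/2 (C(h) = (½)*3 = 3/2)
s(k) = 3/2
J = 10 (J = 6 + 4 = 10)
d = 10
D(K) = 2/9 (D(K) = -4/9 + (⅑)*6 = -4/9 + ⅔ = 2/9)
X(F, v) = 10
X(s(j(-4)), D(q(1)))³ = 10³ = 1000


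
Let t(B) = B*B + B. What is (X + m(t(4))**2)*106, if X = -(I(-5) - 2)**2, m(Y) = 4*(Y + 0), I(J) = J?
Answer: 673206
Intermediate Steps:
t(B) = B + B**2 (t(B) = B**2 + B = B + B**2)
m(Y) = 4*Y
X = -49 (X = -(-5 - 2)**2 = -1*(-7)**2 = -1*49 = -49)
(X + m(t(4))**2)*106 = (-49 + (4*(4*(1 + 4)))**2)*106 = (-49 + (4*(4*5))**2)*106 = (-49 + (4*20)**2)*106 = (-49 + 80**2)*106 = (-49 + 6400)*106 = 6351*106 = 673206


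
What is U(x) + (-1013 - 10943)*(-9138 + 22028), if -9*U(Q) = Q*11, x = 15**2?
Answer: -154113115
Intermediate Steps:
x = 225
U(Q) = -11*Q/9 (U(Q) = -Q*11/9 = -11*Q/9)
U(x) + (-1013 - 10943)*(-9138 + 22028) = -11/9*225 + (-1013 - 10943)*(-9138 + 22028) = -275 - 11956*12890 = -275 - 154112840 = -154113115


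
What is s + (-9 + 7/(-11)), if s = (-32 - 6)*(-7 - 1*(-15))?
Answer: -3450/11 ≈ -313.64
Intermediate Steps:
s = -304 (s = -38*(-7 + 15) = -38*8 = -304)
s + (-9 + 7/(-11)) = -304 + (-9 + 7/(-11)) = -304 + (-9 - 1/11*7) = -304 + (-9 - 7/11) = -304 - 106/11 = -3450/11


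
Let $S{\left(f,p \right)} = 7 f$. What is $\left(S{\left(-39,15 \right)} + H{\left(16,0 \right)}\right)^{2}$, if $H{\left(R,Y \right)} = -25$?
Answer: $88804$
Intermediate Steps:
$\left(S{\left(-39,15 \right)} + H{\left(16,0 \right)}\right)^{2} = \left(7 \left(-39\right) - 25\right)^{2} = \left(-273 - 25\right)^{2} = \left(-298\right)^{2} = 88804$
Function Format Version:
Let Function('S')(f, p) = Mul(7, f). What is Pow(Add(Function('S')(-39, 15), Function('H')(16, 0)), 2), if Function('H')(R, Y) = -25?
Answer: 88804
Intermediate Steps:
Pow(Add(Function('S')(-39, 15), Function('H')(16, 0)), 2) = Pow(Add(Mul(7, -39), -25), 2) = Pow(Add(-273, -25), 2) = Pow(-298, 2) = 88804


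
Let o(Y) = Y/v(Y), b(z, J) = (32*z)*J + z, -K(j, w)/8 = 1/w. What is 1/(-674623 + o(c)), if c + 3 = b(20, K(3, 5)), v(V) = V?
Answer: -1/674622 ≈ -1.4823e-6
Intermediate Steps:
K(j, w) = -8/w
b(z, J) = z + 32*J*z (b(z, J) = 32*J*z + z = z + 32*J*z)
c = -1007 (c = -3 + 20*(1 + 32*(-8/5)) = -3 + 20*(1 - 256/5) = -3 + 20*(-251/5) = -3 - 1004 = -1007)
o(Y) = 1 (o(Y) = Y/Y = 1)
1/(-674623 + o(c)) = 1/(-674623 + 1) = 1/(-674622) = -1/674622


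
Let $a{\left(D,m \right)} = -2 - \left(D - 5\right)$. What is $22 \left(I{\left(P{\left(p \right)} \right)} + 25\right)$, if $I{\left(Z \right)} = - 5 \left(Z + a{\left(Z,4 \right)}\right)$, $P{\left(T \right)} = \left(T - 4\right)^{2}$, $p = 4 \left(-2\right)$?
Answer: $220$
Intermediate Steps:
$a{\left(D,m \right)} = 3 - D$ ($a{\left(D,m \right)} = -2 - \left(-5 + D\right) = 3 - D$)
$p = -8$
$P{\left(T \right)} = \left(-4 + T\right)^{2}$
$I{\left(Z \right)} = -15$ ($I{\left(Z \right)} = - 5 \left(Z - \left(-3 + Z\right)\right) = \left(-5\right) 3 = -15$)
$22 \left(I{\left(P{\left(p \right)} \right)} + 25\right) = 22 \left(-15 + 25\right) = 22 \cdot 10 = 220$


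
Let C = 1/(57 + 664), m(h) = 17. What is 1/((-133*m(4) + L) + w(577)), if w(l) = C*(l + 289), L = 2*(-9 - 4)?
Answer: -721/1648061 ≈ -0.00043748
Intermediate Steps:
L = -26 (L = 2*(-13) = -26)
C = 1/721 ≈ 0.0013870
w(l) = 289/721 + l/721 (w(l) = (l + 289)/721 = (289 + l)/721 = 289/721 + l/721)
1/((-133*m(4) + L) + w(577)) = 1/((-133*17 - 26) + (289/721 + (1/721)*577)) = 1/((-2261 - 26) + (289/721 + 577/721)) = 1/(-2287 + 866/721) = 1/(-1648061/721) = -721/1648061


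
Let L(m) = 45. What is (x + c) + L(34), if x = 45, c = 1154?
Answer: 1244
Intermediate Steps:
(x + c) + L(34) = (45 + 1154) + 45 = 1199 + 45 = 1244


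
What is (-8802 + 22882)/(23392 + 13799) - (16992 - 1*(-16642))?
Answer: -113715274/3381 ≈ -33634.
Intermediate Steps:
(-8802 + 22882)/(23392 + 13799) - (16992 - 1*(-16642)) = 14080/37191 - (16992 + 16642) = 14080*(1/37191) - 1*33634 = 1280/3381 - 33634 = -113715274/3381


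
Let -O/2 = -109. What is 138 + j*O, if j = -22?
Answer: -4658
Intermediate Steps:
O = 218 (O = -2*(-109) = 218)
138 + j*O = 138 - 22*218 = 138 - 4796 = -4658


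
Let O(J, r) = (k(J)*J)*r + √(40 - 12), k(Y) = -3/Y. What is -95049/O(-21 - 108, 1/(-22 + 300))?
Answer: -1343574/36677 - 249009048*√7/36677 ≈ -17999.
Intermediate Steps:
O(J, r) = -3*r + 2*√7 (O(J, r) = ((-3/J)*J)*r + √(40 - 12) = -3*r + √28 = -3*r + 2*√7)
-95049/O(-21 - 108, 1/(-22 + 300)) = -95049/(-3/(-22 + 300) + 2*√7) = -95049/(-3/278 + 2*√7)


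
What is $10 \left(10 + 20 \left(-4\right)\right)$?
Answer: $-700$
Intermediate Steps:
$10 \left(10 + 20 \left(-4\right)\right) = 10 \left(10 - 80\right) = 10 \left(-70\right) = -700$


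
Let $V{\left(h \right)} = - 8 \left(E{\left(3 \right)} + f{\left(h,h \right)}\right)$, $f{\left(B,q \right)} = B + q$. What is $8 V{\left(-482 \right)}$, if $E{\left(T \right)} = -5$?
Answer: $62016$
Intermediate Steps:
$V{\left(h \right)} = 40 - 16 h$ ($V{\left(h \right)} = - 8 \left(-5 + \left(h + h\right)\right) = - 8 \left(-5 + 2 h\right) = 40 - 16 h$)
$8 V{\left(-482 \right)} = 8 \left(40 - -7712\right) = 8 \left(40 + 7712\right) = 8 \cdot 7752 = 62016$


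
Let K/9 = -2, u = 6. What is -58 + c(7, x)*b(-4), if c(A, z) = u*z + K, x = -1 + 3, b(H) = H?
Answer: -34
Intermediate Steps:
K = -18 (K = 9*(-2) = -18)
x = 2
c(A, z) = -18 + 6*z (c(A, z) = 6*z - 18 = -18 + 6*z)
-58 + c(7, x)*b(-4) = -58 + (-18 + 6*2)*(-4) = -58 + (-18 + 12)*(-4) = -58 - 6*(-4) = -58 + 24 = -34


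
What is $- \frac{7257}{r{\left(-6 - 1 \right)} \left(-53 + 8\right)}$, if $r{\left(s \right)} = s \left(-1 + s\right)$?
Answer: $\frac{2419}{840} \approx 2.8798$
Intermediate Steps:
$- \frac{7257}{r{\left(-6 - 1 \right)} \left(-53 + 8\right)} = - \frac{7257}{\left(-6 - 1\right) \left(-1 - 7\right) \left(-53 + 8\right)} = - \frac{7257}{\left(-6 - 1\right) \left(-1 - 7\right) \left(-45\right)} = - \frac{7257}{- 7 \left(-1 - 7\right) \left(-45\right)} = - \frac{7257}{\left(-7\right) \left(-8\right) \left(-45\right)} = - \frac{7257}{56 \left(-45\right)} = - \frac{7257}{-2520} = \left(-7257\right) \left(- \frac{1}{2520}\right) = \frac{2419}{840}$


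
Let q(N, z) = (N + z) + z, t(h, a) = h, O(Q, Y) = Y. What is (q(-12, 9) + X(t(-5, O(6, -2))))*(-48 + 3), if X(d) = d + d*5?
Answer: 1080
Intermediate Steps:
X(d) = 6*d (X(d) = d + 5*d = 6*d)
q(N, z) = N + 2*z
(q(-12, 9) + X(t(-5, O(6, -2))))*(-48 + 3) = ((-12 + 2*9) + 6*(-5))*(-48 + 3) = ((-12 + 18) - 30)*(-45) = (6 - 30)*(-45) = -24*(-45) = 1080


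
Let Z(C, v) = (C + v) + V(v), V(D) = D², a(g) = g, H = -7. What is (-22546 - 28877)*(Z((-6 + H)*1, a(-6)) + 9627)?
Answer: -495923412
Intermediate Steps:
Z(C, v) = C + v + v² (Z(C, v) = (C + v) + v² = C + v + v²)
(-22546 - 28877)*(Z((-6 + H)*1, a(-6)) + 9627) = (-22546 - 28877)*(((-6 - 7)*1 - 6 + (-6)²) + 9627) = -51423*((-13*1 - 6 + 36) + 9627) = -51423*((-13 - 6 + 36) + 9627) = -51423*(17 + 9627) = -51423*9644 = -495923412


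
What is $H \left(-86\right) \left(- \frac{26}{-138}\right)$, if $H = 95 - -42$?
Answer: $- \frac{153166}{69} \approx -2219.8$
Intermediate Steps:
$H = 137$ ($H = 95 + 42 = 137$)
$H \left(-86\right) \left(- \frac{26}{-138}\right) = 137 \left(-86\right) \left(- \frac{26}{-138}\right) = - 11782 \left(\left(-26\right) \left(- \frac{1}{138}\right)\right) = \left(-11782\right) \frac{13}{69} = - \frac{153166}{69}$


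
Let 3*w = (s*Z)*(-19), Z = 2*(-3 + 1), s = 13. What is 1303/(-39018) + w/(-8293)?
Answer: -23655707/323576274 ≈ -0.073107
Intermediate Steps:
Z = -4 (Z = 2*(-2) = -4)
w = 988/3 (w = ((13*(-4))*(-19))/3 = (-52*(-19))/3 = (1/3)*988 = 988/3 ≈ 329.33)
1303/(-39018) + w/(-8293) = 1303/(-39018) + (988/3)/(-8293) = 1303*(-1/39018) + (988/3)*(-1/8293) = -1303/39018 - 988/24879 = -23655707/323576274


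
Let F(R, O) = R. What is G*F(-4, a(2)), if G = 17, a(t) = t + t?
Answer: -68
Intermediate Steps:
a(t) = 2*t
G*F(-4, a(2)) = 17*(-4) = -68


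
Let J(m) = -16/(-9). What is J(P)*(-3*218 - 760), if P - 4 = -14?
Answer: -22624/9 ≈ -2513.8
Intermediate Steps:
P = -10 (P = 4 - 14 = -10)
J(m) = 16/9 (J(m) = -16*(-⅑) = 16/9)
J(P)*(-3*218 - 760) = 16*(-3*218 - 760)/9 = 16*(-654 - 760)/9 = (16/9)*(-1414) = -22624/9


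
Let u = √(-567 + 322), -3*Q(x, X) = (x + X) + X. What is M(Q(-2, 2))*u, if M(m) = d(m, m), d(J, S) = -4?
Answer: -28*I*√5 ≈ -62.61*I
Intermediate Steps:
Q(x, X) = -2*X/3 - x/3 (Q(x, X) = -((x + X) + X)/3 = -((X + x) + X)/3 = -(x + 2*X)/3 = -2*X/3 - x/3)
u = 7*I*√5 (u = √(-245) = 7*I*√5 ≈ 15.652*I)
M(m) = -4
M(Q(-2, 2))*u = -28*I*√5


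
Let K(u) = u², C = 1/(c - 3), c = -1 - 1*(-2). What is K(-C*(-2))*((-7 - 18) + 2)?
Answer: -23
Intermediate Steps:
c = 1 (c = -1 + 2 = 1)
C = -½ (C = 1/(1 - 3) = 1/(-2) = -½ ≈ -0.50000)
K(-C*(-2))*((-7 - 18) + 2) = (-1*(-½)*(-2))²*((-7 - 18) + 2) = ((½)*(-2))²*(-25 + 2) = (-1)²*(-23) = 1*(-23) = -23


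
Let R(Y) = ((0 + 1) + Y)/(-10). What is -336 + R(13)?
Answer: -1687/5 ≈ -337.40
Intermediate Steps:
R(Y) = -⅒ - Y/10 (R(Y) = (1 + Y)*(-⅒) = -⅒ - Y/10)
-336 + R(13) = -336 + (-⅒ - ⅒*13) = -336 + (-⅒ - 13/10) = -336 - 7/5 = -1687/5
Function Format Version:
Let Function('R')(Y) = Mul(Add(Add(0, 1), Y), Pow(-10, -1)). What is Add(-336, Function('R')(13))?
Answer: Rational(-1687, 5) ≈ -337.40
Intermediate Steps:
Function('R')(Y) = Add(Rational(-1, 10), Mul(Rational(-1, 10), Y)) (Function('R')(Y) = Mul(Add(1, Y), Rational(-1, 10)) = Add(Rational(-1, 10), Mul(Rational(-1, 10), Y)))
Add(-336, Function('R')(13)) = Add(-336, Add(Rational(-1, 10), Mul(Rational(-1, 10), 13))) = Add(-336, Add(Rational(-1, 10), Rational(-13, 10))) = Add(-336, Rational(-7, 5)) = Rational(-1687, 5)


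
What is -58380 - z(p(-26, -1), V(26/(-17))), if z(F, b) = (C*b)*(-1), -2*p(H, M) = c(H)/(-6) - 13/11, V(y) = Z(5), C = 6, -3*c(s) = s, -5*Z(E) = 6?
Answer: -291936/5 ≈ -58387.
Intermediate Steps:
Z(E) = -6/5 (Z(E) = -⅕*6 = -6/5)
c(s) = -s/3
V(y) = -6/5
p(H, M) = 13/22 - H/36 (p(H, M) = -(-H/3/(-6) - 13/11)/2 = -(-H/3*(-⅙) - 13*1/11)/2 = -(H/18 - 13/11)/2 = -(-13/11 + H/18)/2 = 13/22 - H/36)
z(F, b) = -6*b (z(F, b) = (6*b)*(-1) = -6*b)
-58380 - z(p(-26, -1), V(26/(-17))) = -58380 - (-6)*(-6)/5 = -58380 - 1*36/5 = -58380 - 36/5 = -291936/5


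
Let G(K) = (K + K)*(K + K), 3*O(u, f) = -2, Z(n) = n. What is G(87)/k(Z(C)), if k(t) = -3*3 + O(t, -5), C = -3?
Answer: -3132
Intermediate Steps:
O(u, f) = -⅔ (O(u, f) = (⅓)*(-2) = -⅔)
k(t) = -29/3 (k(t) = -3*3 - ⅔ = -9 - ⅔ = -29/3)
G(K) = 4*K² (G(K) = (2*K)*(2*K) = 4*K²)
G(87)/k(Z(C)) = (4*87²)/(-29/3) = (4*7569)*(-3/29) = 30276*(-3/29) = -3132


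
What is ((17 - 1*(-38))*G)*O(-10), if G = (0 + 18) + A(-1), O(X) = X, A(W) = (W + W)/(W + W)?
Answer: -10450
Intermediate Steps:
A(W) = 1 (A(W) = (2*W)/((2*W)) = (2*W)*(1/(2*W)) = 1)
G = 19 (G = (0 + 18) + 1 = 18 + 1 = 19)
((17 - 1*(-38))*G)*O(-10) = ((17 - 1*(-38))*19)*(-10) = ((17 + 38)*19)*(-10) = (55*19)*(-10) = 1045*(-10) = -10450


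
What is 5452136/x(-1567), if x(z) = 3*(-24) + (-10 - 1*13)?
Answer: -5452136/95 ≈ -57391.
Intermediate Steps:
x(z) = -95 (x(z) = -72 + (-10 - 13) = -72 - 23 = -95)
5452136/x(-1567) = 5452136/(-95) = 5452136*(-1/95) = -5452136/95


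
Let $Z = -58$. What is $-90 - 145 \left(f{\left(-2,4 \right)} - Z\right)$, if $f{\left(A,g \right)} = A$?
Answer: $-8210$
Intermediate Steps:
$-90 - 145 \left(f{\left(-2,4 \right)} - Z\right) = -90 - 145 \left(-2 - -58\right) = -90 - 145 \left(-2 + 58\right) = -90 - 8120 = -8210$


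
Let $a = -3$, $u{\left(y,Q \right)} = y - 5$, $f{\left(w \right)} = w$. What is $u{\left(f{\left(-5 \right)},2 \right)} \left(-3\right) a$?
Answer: $-90$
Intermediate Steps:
$u{\left(y,Q \right)} = -5 + y$
$u{\left(f{\left(-5 \right)},2 \right)} \left(-3\right) a = \left(-5 - 5\right) \left(-3\right) \left(-3\right) = \left(-10\right) \left(-3\right) \left(-3\right) = 30 \left(-3\right) = -90$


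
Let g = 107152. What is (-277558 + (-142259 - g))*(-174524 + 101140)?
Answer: 38671093096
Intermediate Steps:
(-277558 + (-142259 - g))*(-174524 + 101140) = (-277558 + (-142259 - 1*107152))*(-174524 + 101140) = (-277558 + (-142259 - 107152))*(-73384) = (-277558 - 249411)*(-73384) = -526969*(-73384) = 38671093096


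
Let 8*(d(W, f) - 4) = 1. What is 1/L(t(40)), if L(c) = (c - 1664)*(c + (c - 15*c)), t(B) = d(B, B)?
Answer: 64/5696691 ≈ 1.1235e-5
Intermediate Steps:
d(W, f) = 33/8 (d(W, f) = 4 + (⅛)*1 = 4 + ⅛ = 33/8)
t(B) = 33/8
L(c) = -13*c*(-1664 + c) (L(c) = (-1664 + c)*(c - 14*c) = (-1664 + c)*(-13*c) = -13*c*(-1664 + c))
1/L(t(40)) = 1/(13*(33/8)*(1664 - 1*33/8)) = 1/(13*(33/8)*(1664 - 33/8)) = 1/(13*(33/8)*(13279/8)) = 1/(5696691/64) = 64/5696691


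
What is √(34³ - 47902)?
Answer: I*√8598 ≈ 92.725*I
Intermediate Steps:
√(34³ - 47902) = √(39304 - 47902) = √(-8598) = I*√8598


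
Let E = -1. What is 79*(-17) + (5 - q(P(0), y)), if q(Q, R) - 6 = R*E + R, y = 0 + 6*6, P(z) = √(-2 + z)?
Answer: -1344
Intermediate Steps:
y = 36 (y = 0 + 36 = 36)
q(Q, R) = 6 (q(Q, R) = 6 + (R*(-1) + R) = 6 + (-R + R) = 6 + 0 = 6)
79*(-17) + (5 - q(P(0), y)) = 79*(-17) + (5 - 1*6) = -1343 + (5 - 6) = -1343 - 1 = -1344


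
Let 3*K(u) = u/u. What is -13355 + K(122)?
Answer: -40064/3 ≈ -13355.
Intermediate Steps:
K(u) = ⅓ (K(u) = (u/u)/3 = (⅓)*1 = ⅓)
-13355 + K(122) = -13355 + ⅓ = -40064/3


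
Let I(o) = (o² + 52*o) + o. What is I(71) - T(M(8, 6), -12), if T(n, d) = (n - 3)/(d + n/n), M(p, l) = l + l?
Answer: 96853/11 ≈ 8804.8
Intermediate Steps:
I(o) = o² + 53*o
M(p, l) = 2*l
T(n, d) = (-3 + n)/(1 + d) (T(n, d) = (-3 + n)/(d + 1) = (-3 + n)/(1 + d))
I(71) - T(M(8, 6), -12) = 71*(53 + 71) - (-3 + 2*6)/(1 - 12) = 71*124 - (-3 + 12)/(-11) = 8804 - (-1)*9/11 = 8804 - 1*(-9/11) = 8804 + 9/11 = 96853/11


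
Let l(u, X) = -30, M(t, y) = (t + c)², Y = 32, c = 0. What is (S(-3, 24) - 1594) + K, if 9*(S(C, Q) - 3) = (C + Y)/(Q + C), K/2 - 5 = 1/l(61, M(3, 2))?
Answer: -1493963/945 ≈ -1580.9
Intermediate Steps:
M(t, y) = t² (M(t, y) = (t + 0)² = t²)
K = 149/15 (K = 10 + 2/(-30) = 10 + 2*(-1/30) = 10 - 1/15 = 149/15 ≈ 9.9333)
S(C, Q) = 3 + (32 + C)/(9*(C + Q)) (S(C, Q) = 3 + ((C + 32)/(Q + C))/9 = 3 + ((32 + C)/(C + Q))/9 = 3 + (32 + C)/(9*(C + Q)))
(S(-3, 24) - 1594) + K = ((32 + 27*24 + 28*(-3))/(9*(-3 + 24)) - 1594) + 149/15 = ((⅑)*(32 + 648 - 84)/21 - 1594) + 149/15 = ((⅑)*(1/21)*596 - 1594) + 149/15 = (596/189 - 1594) + 149/15 = -300670/189 + 149/15 = -1493963/945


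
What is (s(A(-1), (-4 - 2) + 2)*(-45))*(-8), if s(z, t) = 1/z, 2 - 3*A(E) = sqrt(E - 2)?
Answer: 2160/7 + 1080*I*sqrt(3)/7 ≈ 308.57 + 267.23*I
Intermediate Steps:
A(E) = 2/3 - sqrt(-2 + E)/3 (A(E) = 2/3 - sqrt(E - 2)/3 = 2/3 - sqrt(-2 + E)/3)
(s(A(-1), (-4 - 2) + 2)*(-45))*(-8) = (-45/(2/3 - sqrt(-2 - 1)/3))*(-8) = (-45/(2/3 - I*sqrt(3)/3))*(-8) = -45/(2/3 - I*sqrt(3)/3)*(-8) = 360/(2/3 - I*sqrt(3)/3)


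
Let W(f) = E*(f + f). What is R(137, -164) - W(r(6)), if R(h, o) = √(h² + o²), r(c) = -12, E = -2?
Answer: -48 + √45665 ≈ 165.69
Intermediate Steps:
W(f) = -4*f (W(f) = -2*(f + f) = -4*f)
R(137, -164) - W(r(6)) = √(137² + (-164)²) - (-4)*(-12) = √(18769 + 26896) - 1*48 = √45665 - 48 = -48 + √45665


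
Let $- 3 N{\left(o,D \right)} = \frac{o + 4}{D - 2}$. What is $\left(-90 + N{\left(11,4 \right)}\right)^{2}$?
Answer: $\frac{34225}{4} \approx 8556.3$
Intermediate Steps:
$N{\left(o,D \right)} = - \frac{4 + o}{3 \left(-2 + D\right)}$ ($N{\left(o,D \right)} = - \frac{\left(o + 4\right) \frac{1}{D - 2}}{3} = - \frac{\left(4 + o\right) \frac{1}{-2 + D}}{3} = - \frac{\frac{1}{-2 + D} \left(4 + o\right)}{3} = - \frac{4 + o}{3 \left(-2 + D\right)}$)
$\left(-90 + N{\left(11,4 \right)}\right)^{2} = \left(-90 + \frac{-4 - 11}{3 \left(-2 + 4\right)}\right)^{2} = \left(-90 + \frac{-4 - 11}{3 \cdot 2}\right)^{2} = \left(-90 + \frac{1}{3} \cdot \frac{1}{2} \left(-15\right)\right)^{2} = \left(-90 - \frac{5}{2}\right)^{2} = \left(- \frac{185}{2}\right)^{2} = \frac{34225}{4}$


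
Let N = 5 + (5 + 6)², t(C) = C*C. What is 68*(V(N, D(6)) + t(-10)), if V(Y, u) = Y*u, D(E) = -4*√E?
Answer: 6800 - 34272*√6 ≈ -77149.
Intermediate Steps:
t(C) = C²
N = 126 (N = 5 + 11² = 5 + 121 = 126)
68*(V(N, D(6)) + t(-10)) = 68*(126*(-4*√6) + (-10)²) = 68*(-504*√6 + 100) = 68*(100 - 504*√6) = 6800 - 34272*√6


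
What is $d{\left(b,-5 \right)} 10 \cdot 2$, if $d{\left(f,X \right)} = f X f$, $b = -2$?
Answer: $-400$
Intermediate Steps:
$d{\left(f,X \right)} = X f^{2}$ ($d{\left(f,X \right)} = X f f = X f^{2}$)
$d{\left(b,-5 \right)} 10 \cdot 2 = - 5 \left(-2\right)^{2} \cdot 10 \cdot 2 = \left(-5\right) 4 \cdot 10 \cdot 2 = \left(-20\right) 10 \cdot 2 = \left(-200\right) 2 = -400$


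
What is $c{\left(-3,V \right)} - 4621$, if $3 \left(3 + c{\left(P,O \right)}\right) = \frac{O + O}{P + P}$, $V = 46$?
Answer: $- \frac{41662}{9} \approx -4629.1$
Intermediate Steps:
$c{\left(P,O \right)} = -3 + \frac{O}{3 P}$ ($c{\left(P,O \right)} = -3 + \frac{\left(O + O\right) \frac{1}{P + P}}{3} = -3 + \frac{2 O \frac{1}{2 P}}{3} = -3 + \frac{O \frac{1}{P}}{3} = -3 + \frac{O}{3 P}$)
$c{\left(-3,V \right)} - 4621 = \left(-3 + \frac{1}{3} \cdot 46 \frac{1}{-3}\right) - 4621 = \left(-3 + \frac{1}{3} \cdot 46 \left(- \frac{1}{3}\right)\right) - 4621 = \left(-3 - \frac{46}{9}\right) - 4621 = - \frac{73}{9} - 4621 = - \frac{41662}{9}$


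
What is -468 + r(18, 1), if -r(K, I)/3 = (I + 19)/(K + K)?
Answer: -1409/3 ≈ -469.67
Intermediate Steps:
r(K, I) = -3*(19 + I)/(2*K) (r(K, I) = -3*(I + 19)/(K + K) = -3*(19 + I)/(2*K))
-468 + r(18, 1) = -468 + (3/2)*(-19 - 1*1)/18 = -468 + (3/2)*(1/18)*(-19 - 1) = -468 + (3/2)*(1/18)*(-20) = -468 - 5/3 = -1409/3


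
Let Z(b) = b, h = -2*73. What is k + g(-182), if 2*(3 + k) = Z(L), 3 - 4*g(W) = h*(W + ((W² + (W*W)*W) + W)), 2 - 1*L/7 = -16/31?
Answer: -27137026195/124 ≈ -2.1885e+8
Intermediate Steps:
L = 546/31 (L = 14 - (-112)/31 = 14 - 7*(-16/31) = 14 + 112/31 = 546/31 ≈ 17.613)
h = -146
g(W) = ¾ + 73*W + 73*W²/2 + 73*W³/2 (g(W) = ¾ - (-73)*(W + ((W² + (W*W)*W) + W))/2 = ¾ - (-73)*(W + ((W² + W²*W) + W))/2 = ¾ - (-73)*(W + ((W² + W³) + W))/2 = ¾ - (-73)*(W + (W + W² + W³))/2 = ¾ - (-73)*(W² + W³ + 2*W)/2 = ¾ - (-292*W - 146*W² - 146*W³)/4 = ¾ + (73*W + 73*W²/2 + 73*W³/2) = ¾ + 73*W + 73*W²/2 + 73*W³/2)
k = 180/31 (k = -3 + (½)*(546/31) = -3 + 273/31 = 180/31 ≈ 5.8064)
k + g(-182) = 180/31 + (¾ + 73*(-182) + (73/2)*(-182)² + (73/2)*(-182)³) = 180/31 + (¾ - 13286 + (73/2)*33124 + (73/2)*(-6028568)) = 180/31 + (¾ - 13286 + 1209026 - 220042732) = 180/31 - 875387965/4 = -27137026195/124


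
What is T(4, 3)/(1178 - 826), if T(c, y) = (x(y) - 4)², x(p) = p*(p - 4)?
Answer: 49/352 ≈ 0.13920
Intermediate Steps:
x(p) = p*(-4 + p)
T(c, y) = (-4 + y*(-4 + y))² (T(c, y) = (y*(-4 + y) - 4)² = (-4 + y*(-4 + y))²)
T(4, 3)/(1178 - 826) = (-4 + 3*(-4 + 3))²/(1178 - 826) = (-4 + 3*(-1))²/352 = (-4 - 3)²/352 = (1/352)*(-7)² = (1/352)*49 = 49/352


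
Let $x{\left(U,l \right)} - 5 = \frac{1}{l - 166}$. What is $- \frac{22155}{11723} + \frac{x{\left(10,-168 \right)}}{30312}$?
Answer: $- \frac{224282262553}{118686090384} \approx -1.8897$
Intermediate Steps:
$x{\left(U,l \right)} = 5 + \frac{1}{-166 + l}$ ($x{\left(U,l \right)} = 5 + \frac{1}{l - 166} = 5 + \frac{1}{-166 + l}$)
$- \frac{22155}{11723} + \frac{x{\left(10,-168 \right)}}{30312} = - \frac{22155}{11723} + \frac{\frac{1}{-166 - 168} \left(-829 + 5 \left(-168\right)\right)}{30312} = \left(-22155\right) \frac{1}{11723} + \frac{-829 - 840}{-334} \cdot \frac{1}{30312} = - \frac{22155}{11723} + \left(- \frac{1}{334}\right) \left(-1669\right) \frac{1}{30312} = - \frac{22155}{11723} + \frac{1669}{334} \cdot \frac{1}{30312} = - \frac{22155}{11723} + \frac{1669}{10124208} = - \frac{224282262553}{118686090384}$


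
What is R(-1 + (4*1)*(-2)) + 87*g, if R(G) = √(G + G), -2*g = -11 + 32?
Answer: -1827/2 + 3*I*√2 ≈ -913.5 + 4.2426*I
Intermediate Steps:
g = -21/2 (g = -(-11 + 32)/2 = -½*21 = -21/2 ≈ -10.500)
R(G) = √2*√G (R(G) = √(2*G) = √2*√G)
R(-1 + (4*1)*(-2)) + 87*g = √2*√(-1 + (4*1)*(-2)) + 87*(-21/2) = √2*√(-1 + 4*(-2)) - 1827/2 = √2*√(-1 - 8) - 1827/2 = √2*√(-9) - 1827/2 = √2*(3*I) - 1827/2 = 3*I*√2 - 1827/2 = -1827/2 + 3*I*√2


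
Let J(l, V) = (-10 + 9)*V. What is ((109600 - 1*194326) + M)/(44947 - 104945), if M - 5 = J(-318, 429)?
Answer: 325/229 ≈ 1.4192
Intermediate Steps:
J(l, V) = -V
M = -424 (M = 5 - 1*429 = 5 - 429 = -424)
((109600 - 1*194326) + M)/(44947 - 104945) = ((109600 - 1*194326) - 424)/(44947 - 104945) = ((109600 - 194326) - 424)/(-59998) = (-84726 - 424)*(-1/59998) = -85150*(-1/59998) = 325/229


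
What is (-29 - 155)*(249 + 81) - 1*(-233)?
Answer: -60487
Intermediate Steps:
(-29 - 155)*(249 + 81) - 1*(-233) = -184*330 + 233 = -60720 + 233 = -60487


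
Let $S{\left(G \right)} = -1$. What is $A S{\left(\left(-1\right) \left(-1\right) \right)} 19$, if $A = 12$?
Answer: $-228$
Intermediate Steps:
$A S{\left(\left(-1\right) \left(-1\right) \right)} 19 = 12 \left(-1\right) 19 = \left(-12\right) 19 = -228$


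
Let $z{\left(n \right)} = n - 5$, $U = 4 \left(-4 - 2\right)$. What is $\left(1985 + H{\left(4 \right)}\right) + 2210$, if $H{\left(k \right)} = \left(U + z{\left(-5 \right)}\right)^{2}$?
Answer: $5351$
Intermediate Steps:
$U = -24$ ($U = 4 \left(-6\right) = -24$)
$z{\left(n \right)} = -5 + n$
$H{\left(k \right)} = 1156$ ($H{\left(k \right)} = \left(-24 - 10\right)^{2} = \left(-34\right)^{2} = 1156$)
$\left(1985 + H{\left(4 \right)}\right) + 2210 = \left(1985 + 1156\right) + 2210 = 3141 + 2210 = 5351$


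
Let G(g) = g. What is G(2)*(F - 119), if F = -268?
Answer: -774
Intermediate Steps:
G(2)*(F - 119) = 2*(-268 - 119) = 2*(-387) = -774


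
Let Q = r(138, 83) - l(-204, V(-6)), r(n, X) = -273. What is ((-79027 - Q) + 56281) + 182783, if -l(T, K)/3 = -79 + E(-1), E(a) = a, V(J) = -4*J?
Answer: 160550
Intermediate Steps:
l(T, K) = 240 (l(T, K) = -3*(-79 - 1) = -3*(-80) = 240)
Q = -513 (Q = -273 - 1*240 = -273 - 240 = -513)
((-79027 - Q) + 56281) + 182783 = ((-79027 - 1*(-513)) + 56281) + 182783 = ((-79027 + 513) + 56281) + 182783 = (-78514 + 56281) + 182783 = -22233 + 182783 = 160550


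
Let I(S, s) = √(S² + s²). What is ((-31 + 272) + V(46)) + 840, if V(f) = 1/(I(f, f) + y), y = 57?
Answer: 1062566/983 + 46*√2/983 ≈ 1081.0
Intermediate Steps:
V(f) = 1/(57 + √2*√(f²)) (V(f) = 1/(√(f² + f²) + 57) = 1/(√(2*f²) + 57) = 1/(√2*√(f²) + 57) = 1/(57 + √2*√(f²)))
((-31 + 272) + V(46)) + 840 = ((-31 + 272) + 1/(57 + √2*√(46²))) + 840 = (241 + 1/(57 + √2*√2116)) + 840 = (241 + 1/(57 + √2*46)) + 840 = (241 + 1/(57 + 46*√2)) + 840 = 1081 + 1/(57 + 46*√2)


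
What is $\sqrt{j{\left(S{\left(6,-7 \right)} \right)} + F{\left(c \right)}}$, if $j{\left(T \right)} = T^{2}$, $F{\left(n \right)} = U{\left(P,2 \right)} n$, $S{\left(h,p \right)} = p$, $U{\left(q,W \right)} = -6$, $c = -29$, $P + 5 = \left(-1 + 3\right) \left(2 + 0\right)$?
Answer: $\sqrt{223} \approx 14.933$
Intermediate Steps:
$P = -1$ ($P = -5 + \left(-1 + 3\right) \left(2 + 0\right) = -5 + 2 \cdot 2 = -5 + 4 = -1$)
$F{\left(n \right)} = - 6 n$
$\sqrt{j{\left(S{\left(6,-7 \right)} \right)} + F{\left(c \right)}} = \sqrt{\left(-7\right)^{2} - -174} = \sqrt{49 + 174} = \sqrt{223}$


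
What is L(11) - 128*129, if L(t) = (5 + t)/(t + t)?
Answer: -181624/11 ≈ -16511.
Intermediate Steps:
L(t) = (5 + t)/(2*t) (L(t) = (5 + t)/((2*t)) = (5 + t)*(1/(2*t)) = (5 + t)/(2*t))
L(11) - 128*129 = (1/2)*(5 + 11)/11 - 128*129 = (1/2)*(1/11)*16 - 16512 = 8/11 - 16512 = -181624/11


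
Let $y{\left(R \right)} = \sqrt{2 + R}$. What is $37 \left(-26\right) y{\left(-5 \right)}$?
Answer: $- 962 i \sqrt{3} \approx - 1666.2 i$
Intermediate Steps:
$37 \left(-26\right) y{\left(-5 \right)} = 37 \left(-26\right) \sqrt{2 - 5} = - 962 \sqrt{-3} = - 962 i \sqrt{3}$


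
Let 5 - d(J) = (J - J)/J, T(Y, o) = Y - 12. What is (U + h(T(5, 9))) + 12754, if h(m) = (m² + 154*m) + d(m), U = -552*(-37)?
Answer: 32154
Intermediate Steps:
T(Y, o) = -12 + Y
U = 20424
d(J) = 5 (d(J) = 5 - (J - J)/J = 5 - 0/J = 5 - 1*0 = 5 + 0 = 5)
h(m) = 5 + m² + 154*m (h(m) = (m² + 154*m) + 5 = 5 + m² + 154*m)
(U + h(T(5, 9))) + 12754 = (20424 + (5 + (-12 + 5)² + 154*(-12 + 5))) + 12754 = (20424 + (5 + (-7)² + 154*(-7))) + 12754 = (20424 + (5 + 49 - 1078)) + 12754 = (20424 - 1024) + 12754 = 19400 + 12754 = 32154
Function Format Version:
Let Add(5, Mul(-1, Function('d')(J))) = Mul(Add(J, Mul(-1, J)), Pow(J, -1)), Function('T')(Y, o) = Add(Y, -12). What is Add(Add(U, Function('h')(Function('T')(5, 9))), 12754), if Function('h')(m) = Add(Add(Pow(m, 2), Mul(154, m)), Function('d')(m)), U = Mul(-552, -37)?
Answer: 32154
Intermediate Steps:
Function('T')(Y, o) = Add(-12, Y)
U = 20424
Function('d')(J) = 5 (Function('d')(J) = Add(5, Mul(-1, Mul(Add(J, Mul(-1, J)), Pow(J, -1)))) = Add(5, Mul(-1, Mul(0, Pow(J, -1)))) = Add(5, Mul(-1, 0)) = Add(5, 0) = 5)
Function('h')(m) = Add(5, Pow(m, 2), Mul(154, m)) (Function('h')(m) = Add(Add(Pow(m, 2), Mul(154, m)), 5) = Add(5, Pow(m, 2), Mul(154, m)))
Add(Add(U, Function('h')(Function('T')(5, 9))), 12754) = Add(Add(20424, Add(5, Pow(Add(-12, 5), 2), Mul(154, Add(-12, 5)))), 12754) = Add(Add(20424, Add(5, Pow(-7, 2), Mul(154, -7))), 12754) = Add(Add(20424, Add(5, 49, -1078)), 12754) = Add(Add(20424, -1024), 12754) = Add(19400, 12754) = 32154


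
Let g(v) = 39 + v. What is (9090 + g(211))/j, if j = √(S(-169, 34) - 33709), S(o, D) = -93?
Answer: -4670*I*√33802/16901 ≈ -50.801*I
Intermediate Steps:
j = I*√33802 (j = √(-93 - 33709) = √(-33802) = I*√33802 ≈ 183.85*I)
(9090 + g(211))/j = (9090 + (39 + 211))/((I*√33802)) = (9090 + 250)*(-I*√33802/33802) = 9340*(-I*√33802/33802) = -4670*I*√33802/16901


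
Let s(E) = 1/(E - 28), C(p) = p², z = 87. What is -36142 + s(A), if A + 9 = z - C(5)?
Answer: -903549/25 ≈ -36142.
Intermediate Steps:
A = 53 (A = -9 + (87 - 1*5²) = -9 + (87 - 1*25) = -9 + (87 - 25) = -9 + 62 = 53)
s(E) = 1/(-28 + E)
-36142 + s(A) = -36142 + 1/(-28 + 53) = -36142 + 1/25 = -903549/25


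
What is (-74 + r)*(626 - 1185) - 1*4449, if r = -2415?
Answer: 1386902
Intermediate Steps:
(-74 + r)*(626 - 1185) - 1*4449 = (-74 - 2415)*(626 - 1185) - 1*4449 = -2489*(-559) - 4449 = 1391351 - 4449 = 1386902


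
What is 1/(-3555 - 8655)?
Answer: -1/12210 ≈ -8.1900e-5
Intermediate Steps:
1/(-3555 - 8655) = 1/(-12210) = -1/12210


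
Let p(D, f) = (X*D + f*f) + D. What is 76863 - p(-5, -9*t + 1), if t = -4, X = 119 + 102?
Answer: 76604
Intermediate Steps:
X = 221
p(D, f) = f**2 + 222*D (p(D, f) = (221*D + f*f) + D = (221*D + f**2) + D = (f**2 + 221*D) + D = f**2 + 222*D)
76863 - p(-5, -9*t + 1) = 76863 - ((-9*(-4) + 1)**2 + 222*(-5)) = 76863 - ((36 + 1)**2 - 1110) = 76863 - (37**2 - 1110) = 76863 - (1369 - 1110) = 76863 - 1*259 = 76863 - 259 = 76604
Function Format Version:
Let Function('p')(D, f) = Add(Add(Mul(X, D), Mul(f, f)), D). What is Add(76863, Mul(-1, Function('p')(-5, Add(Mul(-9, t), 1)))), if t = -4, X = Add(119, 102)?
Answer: 76604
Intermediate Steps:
X = 221
Function('p')(D, f) = Add(Pow(f, 2), Mul(222, D)) (Function('p')(D, f) = Add(Add(Mul(221, D), Mul(f, f)), D) = Add(Add(Mul(221, D), Pow(f, 2)), D) = Add(Add(Pow(f, 2), Mul(221, D)), D) = Add(Pow(f, 2), Mul(222, D)))
Add(76863, Mul(-1, Function('p')(-5, Add(Mul(-9, t), 1)))) = Add(76863, Mul(-1, Add(Pow(Add(Mul(-9, -4), 1), 2), Mul(222, -5)))) = Add(76863, Mul(-1, Add(Pow(Add(36, 1), 2), -1110))) = Add(76863, Mul(-1, Add(Pow(37, 2), -1110))) = Add(76863, Mul(-1, Add(1369, -1110))) = Add(76863, Mul(-1, 259)) = Add(76863, -259) = 76604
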